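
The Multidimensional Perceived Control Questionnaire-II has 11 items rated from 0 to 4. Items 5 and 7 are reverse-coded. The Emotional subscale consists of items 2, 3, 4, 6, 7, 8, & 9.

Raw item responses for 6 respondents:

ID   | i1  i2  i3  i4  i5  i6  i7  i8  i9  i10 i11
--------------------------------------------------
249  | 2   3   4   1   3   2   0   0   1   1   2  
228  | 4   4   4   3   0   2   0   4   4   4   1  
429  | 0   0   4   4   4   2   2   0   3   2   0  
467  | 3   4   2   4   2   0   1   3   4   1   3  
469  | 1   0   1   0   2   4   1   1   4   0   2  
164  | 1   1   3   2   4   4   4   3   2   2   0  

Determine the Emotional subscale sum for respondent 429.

Respondent 429 raw: 0, 0, 4, 4, 4, 2, 2, 0, 3, 2, 0.
Emotional items: 2, 3, 4, 6, 7, 8, 9.
Reverse-coded (reverse-coded value = 4 − response):
  item 2: 0
  item 3: 4
  item 4: 4
  item 6: 2
  item 7: 4 − 2 = 2
  item 8: 0
  item 9: 3
Sum = 0 + 4 + 4 + 2 + 2 + 0 + 3 = 15

15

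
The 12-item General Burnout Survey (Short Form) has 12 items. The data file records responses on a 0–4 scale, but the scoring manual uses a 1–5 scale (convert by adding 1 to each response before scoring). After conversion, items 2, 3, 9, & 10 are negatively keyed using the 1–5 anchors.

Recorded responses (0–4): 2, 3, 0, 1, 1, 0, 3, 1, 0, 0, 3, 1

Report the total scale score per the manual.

Convert to 1–5: 3, 4, 1, 2, 2, 1, 4, 2, 1, 1, 4, 2
Reverse-coded (on a 1–5 scale, reversed = 6 − raw):
  item 2: 6 − 4 = 2
  item 3: 6 − 1 = 5
  item 9: 6 − 1 = 5
  item 10: 6 − 1 = 5
Scored: 3, 2, 5, 2, 2, 1, 4, 2, 5, 5, 4, 2
Total = 37

37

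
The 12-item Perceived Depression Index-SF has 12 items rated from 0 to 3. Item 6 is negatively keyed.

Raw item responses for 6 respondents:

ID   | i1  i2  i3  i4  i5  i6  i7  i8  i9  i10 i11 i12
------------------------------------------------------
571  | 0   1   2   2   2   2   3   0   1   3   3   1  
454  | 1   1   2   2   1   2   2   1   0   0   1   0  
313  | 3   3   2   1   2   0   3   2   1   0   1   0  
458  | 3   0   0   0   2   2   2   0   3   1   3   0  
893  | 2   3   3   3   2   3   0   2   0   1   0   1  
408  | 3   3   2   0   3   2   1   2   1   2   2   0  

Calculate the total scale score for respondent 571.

Respondent 571 raw: 0, 1, 2, 2, 2, 2, 3, 0, 1, 3, 3, 1.
Reverse-coded (reverse-coded value = 3 − response):
  item 1: 0
  item 2: 1
  item 3: 2
  item 4: 2
  item 5: 2
  item 6: 3 − 2 = 1
  item 7: 3
  item 8: 0
  item 9: 1
  item 10: 3
  item 11: 3
  item 12: 1
Sum = 0 + 1 + 2 + 2 + 2 + 1 + 3 + 0 + 1 + 3 + 3 + 1 = 19

19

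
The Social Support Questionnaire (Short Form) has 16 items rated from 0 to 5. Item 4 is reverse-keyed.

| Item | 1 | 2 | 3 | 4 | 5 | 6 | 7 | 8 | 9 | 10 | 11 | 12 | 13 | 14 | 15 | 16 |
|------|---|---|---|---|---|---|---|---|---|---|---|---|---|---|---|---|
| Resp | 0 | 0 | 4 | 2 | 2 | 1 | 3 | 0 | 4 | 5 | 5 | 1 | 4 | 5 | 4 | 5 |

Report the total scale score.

46

Raw sum = 45. Reverse-keyed items: 4; their raw sum = 2.
Each reversal replaces raw with 5 − raw, changing the total by 5 − 2·raw per item.
Total = 45 + 1·5 − 2·2 = 45 + 5 − 4 = 46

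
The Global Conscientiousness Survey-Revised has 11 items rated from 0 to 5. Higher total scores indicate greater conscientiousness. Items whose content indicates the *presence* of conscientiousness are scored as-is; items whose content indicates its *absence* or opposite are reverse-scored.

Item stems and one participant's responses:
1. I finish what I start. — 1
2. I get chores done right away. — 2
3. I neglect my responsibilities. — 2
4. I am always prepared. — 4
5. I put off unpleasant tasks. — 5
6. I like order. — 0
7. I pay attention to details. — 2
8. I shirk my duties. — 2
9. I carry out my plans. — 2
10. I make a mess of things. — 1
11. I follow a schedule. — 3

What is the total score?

Items 3, 5, 8, 10 describe the absence/opposite of conscientiousness → reverse-score.
reverse-coded value = 5 − response.
  item 1: 1
  item 2: 2
  item 3: 5 − 2 = 3
  item 4: 4
  item 5: 5 − 5 = 0
  item 6: 0
  item 7: 2
  item 8: 5 − 2 = 3
  item 9: 2
  item 10: 5 − 1 = 4
  item 11: 3
Total = 1 + 2 + 3 + 4 + 0 + 0 + 2 + 3 + 2 + 4 + 3 = 24

24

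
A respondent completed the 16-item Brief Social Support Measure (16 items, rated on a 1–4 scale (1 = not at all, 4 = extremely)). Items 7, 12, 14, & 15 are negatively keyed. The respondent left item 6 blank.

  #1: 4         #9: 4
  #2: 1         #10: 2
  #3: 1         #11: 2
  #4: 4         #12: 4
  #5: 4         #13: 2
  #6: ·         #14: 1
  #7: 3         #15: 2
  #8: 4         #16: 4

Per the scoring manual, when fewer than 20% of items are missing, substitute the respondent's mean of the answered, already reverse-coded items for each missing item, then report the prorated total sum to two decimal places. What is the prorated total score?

Reverse-coded (reverse-coded value = 5 − response):
  item 7: 5 − 3 = 2
  item 12: 5 − 4 = 1
  item 14: 5 − 1 = 4
  item 15: 5 − 2 = 3
Completed scored items (15 of 16): 4, 1, 1, 4, 4, 2, 4, 4, 2, 2, 1, 2, 4, 3, 4; sum = 42.
Person mean = 42 / 15 ≈ 2.8000
Prorated total = (42 / 15) × 16 = 44.80 (to 2 dp)

44.80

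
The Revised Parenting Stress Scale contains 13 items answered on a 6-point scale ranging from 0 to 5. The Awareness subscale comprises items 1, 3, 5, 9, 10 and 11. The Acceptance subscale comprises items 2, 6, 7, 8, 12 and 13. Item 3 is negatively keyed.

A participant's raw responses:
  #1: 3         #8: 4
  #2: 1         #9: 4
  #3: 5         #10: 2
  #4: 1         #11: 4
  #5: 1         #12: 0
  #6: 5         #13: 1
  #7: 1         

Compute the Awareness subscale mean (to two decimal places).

Awareness items: 1, 3, 5, 9, 10, 11.
Of these, item 3 is negatively keyed; reversed = (0+5) − raw = 5 − raw.
  item 1: 3
  item 3: 5 − 5 = 0
  item 5: 1
  item 9: 4
  item 10: 2
  item 11: 4
Sum = 3 + 0 + 1 + 4 + 2 + 4 = 14
Mean = 14 / 6 = 2.33

2.33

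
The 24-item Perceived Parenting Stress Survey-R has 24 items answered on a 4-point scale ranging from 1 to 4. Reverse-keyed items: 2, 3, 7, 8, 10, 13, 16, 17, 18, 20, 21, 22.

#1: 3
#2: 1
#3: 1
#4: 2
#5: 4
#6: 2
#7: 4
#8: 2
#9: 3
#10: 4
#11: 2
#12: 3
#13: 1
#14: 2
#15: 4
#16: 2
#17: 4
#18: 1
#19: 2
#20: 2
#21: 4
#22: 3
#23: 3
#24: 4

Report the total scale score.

65

Reversing items 2, 3, 7, 8, 10, 13, 16, 17, 18, 20, 21, & 22 with 5 − raw:
Total = 3 + (5−1) + (5−1) + 2 + 4 + 2 + (5−4) + (5−2) + 3 + (5−4) + 2 + 3 + (5−1) + 2 + 4 + (5−2) + (5−4) + (5−1) + 2 + (5−2) + (5−4) + (5−3) + 3 + 4
      = 3 + 4 + 4 + 2 + 4 + 2 + 1 + 3 + 3 + 1 + 2 + 3 + 4 + 2 + 4 + 3 + 1 + 4 + 2 + 3 + 1 + 2 + 3 + 4 = 65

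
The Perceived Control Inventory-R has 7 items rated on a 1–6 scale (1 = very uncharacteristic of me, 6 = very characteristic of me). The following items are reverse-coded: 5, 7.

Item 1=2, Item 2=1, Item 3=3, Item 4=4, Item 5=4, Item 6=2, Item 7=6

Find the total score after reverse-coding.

Apply reverse scoring (reversed = (1+6) − raw = 7 − raw):
  item 5: 7 − 4 = 3
  item 7: 7 − 6 = 1
Scored items: 2, 1, 3, 4, 3, 2, 1
Total = 2 + 1 + 3 + 4 + 3 + 2 + 1 = 16

16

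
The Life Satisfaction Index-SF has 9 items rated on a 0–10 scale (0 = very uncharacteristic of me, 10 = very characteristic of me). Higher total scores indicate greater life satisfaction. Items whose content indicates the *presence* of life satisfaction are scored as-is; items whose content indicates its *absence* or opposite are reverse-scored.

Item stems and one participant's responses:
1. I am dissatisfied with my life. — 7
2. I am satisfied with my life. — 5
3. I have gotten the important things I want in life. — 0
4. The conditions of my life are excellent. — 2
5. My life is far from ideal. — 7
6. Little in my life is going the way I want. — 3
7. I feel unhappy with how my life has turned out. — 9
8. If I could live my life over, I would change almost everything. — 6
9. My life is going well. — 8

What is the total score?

33

Items 1, 5, 6, 7, 8 describe the absence/opposite of life satisfaction → reverse-score.
reversed = (0+10) − raw = 10 − raw.
  item 1: 10 − 7 = 3
  item 2: 5
  item 3: 0
  item 4: 2
  item 5: 10 − 7 = 3
  item 6: 10 − 3 = 7
  item 7: 10 − 9 = 1
  item 8: 10 − 6 = 4
  item 9: 8
Total = 3 + 5 + 0 + 2 + 3 + 7 + 1 + 4 + 8 = 33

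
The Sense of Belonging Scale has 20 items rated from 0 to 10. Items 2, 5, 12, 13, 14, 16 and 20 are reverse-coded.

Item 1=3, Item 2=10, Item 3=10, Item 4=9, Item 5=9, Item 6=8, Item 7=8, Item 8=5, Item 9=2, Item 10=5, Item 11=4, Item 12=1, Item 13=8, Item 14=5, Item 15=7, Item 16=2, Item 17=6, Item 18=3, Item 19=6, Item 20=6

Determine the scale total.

Apply reverse scoring (on a 0–10 scale, reversed = 10 − raw):
  item 2: 10 − 10 = 0
  item 5: 10 − 9 = 1
  item 12: 10 − 1 = 9
  item 13: 10 − 8 = 2
  item 14: 10 − 5 = 5
  item 16: 10 − 2 = 8
  item 20: 10 − 6 = 4
After reverse-coding: 3, 0, 10, 9, 1, 8, 8, 5, 2, 5, 4, 9, 2, 5, 7, 8, 6, 3, 6, 4
Total = 3 + 0 + 10 + 9 + 1 + 8 + 8 + 5 + 2 + 5 + 4 + 9 + 2 + 5 + 7 + 8 + 6 + 3 + 6 + 4 = 105

105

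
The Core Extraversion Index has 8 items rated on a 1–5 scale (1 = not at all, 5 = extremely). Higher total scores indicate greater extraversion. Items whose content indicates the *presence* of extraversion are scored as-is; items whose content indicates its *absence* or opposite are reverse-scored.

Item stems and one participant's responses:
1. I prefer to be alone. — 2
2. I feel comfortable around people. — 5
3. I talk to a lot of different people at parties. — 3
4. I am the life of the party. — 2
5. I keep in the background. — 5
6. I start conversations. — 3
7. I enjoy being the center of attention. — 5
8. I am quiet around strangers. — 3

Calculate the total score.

26

Items 1, 5, 8 describe the absence/opposite of extraversion → reverse-score.
reverse-coded value = 6 − response.
  item 1: 6 − 2 = 4
  item 2: 5
  item 3: 3
  item 4: 2
  item 5: 6 − 5 = 1
  item 6: 3
  item 7: 5
  item 8: 6 − 3 = 3
Total = 4 + 5 + 3 + 2 + 1 + 3 + 5 + 3 = 26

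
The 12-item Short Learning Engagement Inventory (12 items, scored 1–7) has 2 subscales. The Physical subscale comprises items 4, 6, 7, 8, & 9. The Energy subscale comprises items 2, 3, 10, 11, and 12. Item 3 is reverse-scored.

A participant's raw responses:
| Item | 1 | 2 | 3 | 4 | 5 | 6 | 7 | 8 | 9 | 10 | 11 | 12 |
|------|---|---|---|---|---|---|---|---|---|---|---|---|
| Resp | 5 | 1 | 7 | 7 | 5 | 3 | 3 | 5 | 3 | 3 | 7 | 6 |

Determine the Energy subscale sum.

18

Energy items: 2, 3, 10, 11, 12.
Of these, item 3 is reverse-scored; reverse-coded value = 8 − response.
  item 2: 1
  item 3: 8 − 7 = 1
  item 10: 3
  item 11: 7
  item 12: 6
Sum = 1 + 1 + 3 + 7 + 6 = 18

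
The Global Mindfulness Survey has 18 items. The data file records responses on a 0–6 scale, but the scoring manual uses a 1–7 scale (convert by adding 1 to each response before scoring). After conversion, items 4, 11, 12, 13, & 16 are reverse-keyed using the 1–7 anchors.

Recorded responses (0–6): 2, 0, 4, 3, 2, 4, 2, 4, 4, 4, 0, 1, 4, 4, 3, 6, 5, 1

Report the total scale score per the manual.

Convert to 1–7: 3, 1, 5, 4, 3, 5, 3, 5, 5, 5, 1, 2, 5, 5, 4, 7, 6, 2
Reverse-coded (reverse-coded value = 8 − response):
  item 4: 8 − 4 = 4
  item 11: 8 − 1 = 7
  item 12: 8 − 2 = 6
  item 13: 8 − 5 = 3
  item 16: 8 − 7 = 1
Scored: 3, 1, 5, 4, 3, 5, 3, 5, 5, 5, 7, 6, 3, 5, 4, 1, 6, 2
Total = 73

73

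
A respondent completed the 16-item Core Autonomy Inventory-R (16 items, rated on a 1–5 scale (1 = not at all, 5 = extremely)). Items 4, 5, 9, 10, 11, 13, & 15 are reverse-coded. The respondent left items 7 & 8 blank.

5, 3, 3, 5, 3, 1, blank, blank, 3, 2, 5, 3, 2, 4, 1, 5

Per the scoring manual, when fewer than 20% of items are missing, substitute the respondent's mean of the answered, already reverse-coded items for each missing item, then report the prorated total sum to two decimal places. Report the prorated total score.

51.43

Reverse-coded (reversed = (1+5) − raw = 6 − raw):
  item 4: 6 − 5 = 1
  item 5: 6 − 3 = 3
  item 9: 6 − 3 = 3
  item 10: 6 − 2 = 4
  item 11: 6 − 5 = 1
  item 13: 6 − 2 = 4
  item 15: 6 − 1 = 5
Completed scored items (14 of 16): 5, 3, 3, 1, 3, 1, 3, 4, 1, 3, 4, 4, 5, 5; sum = 45.
Person mean = 45 / 14 ≈ 3.2143
Prorated total = (45 / 14) × 16 = 51.43 (to 2 dp)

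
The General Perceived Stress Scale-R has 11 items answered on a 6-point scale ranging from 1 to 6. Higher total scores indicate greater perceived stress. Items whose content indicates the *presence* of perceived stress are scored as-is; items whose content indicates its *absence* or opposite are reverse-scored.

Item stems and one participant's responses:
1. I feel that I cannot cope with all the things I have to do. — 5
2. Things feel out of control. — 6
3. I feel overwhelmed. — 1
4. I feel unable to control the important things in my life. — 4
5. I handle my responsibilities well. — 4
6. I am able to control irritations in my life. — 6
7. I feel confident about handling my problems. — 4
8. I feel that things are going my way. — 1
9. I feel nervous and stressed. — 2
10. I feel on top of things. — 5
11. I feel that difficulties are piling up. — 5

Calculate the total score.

38

Items 5, 6, 7, 8, 10 describe the absence/opposite of perceived stress → reverse-score.
on a 1–6 scale, reversed = 7 − raw.
  item 1: 5
  item 2: 6
  item 3: 1
  item 4: 4
  item 5: 7 − 4 = 3
  item 6: 7 − 6 = 1
  item 7: 7 − 4 = 3
  item 8: 7 − 1 = 6
  item 9: 2
  item 10: 7 − 5 = 2
  item 11: 5
Total = 5 + 6 + 1 + 4 + 3 + 1 + 3 + 6 + 2 + 2 + 5 = 38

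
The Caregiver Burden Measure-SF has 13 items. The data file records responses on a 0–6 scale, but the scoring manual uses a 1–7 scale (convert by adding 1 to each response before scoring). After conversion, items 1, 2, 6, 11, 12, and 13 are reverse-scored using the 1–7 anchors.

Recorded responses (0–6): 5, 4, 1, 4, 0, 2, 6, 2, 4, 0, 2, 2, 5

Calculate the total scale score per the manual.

Convert to 1–7: 6, 5, 2, 5, 1, 3, 7, 3, 5, 1, 3, 3, 6
Reverse-coded (reversed = (1+7) − raw = 8 − raw):
  item 1: 8 − 6 = 2
  item 2: 8 − 5 = 3
  item 6: 8 − 3 = 5
  item 11: 8 − 3 = 5
  item 12: 8 − 3 = 5
  item 13: 8 − 6 = 2
Scored: 2, 3, 2, 5, 1, 5, 7, 3, 5, 1, 5, 5, 2
Total = 46

46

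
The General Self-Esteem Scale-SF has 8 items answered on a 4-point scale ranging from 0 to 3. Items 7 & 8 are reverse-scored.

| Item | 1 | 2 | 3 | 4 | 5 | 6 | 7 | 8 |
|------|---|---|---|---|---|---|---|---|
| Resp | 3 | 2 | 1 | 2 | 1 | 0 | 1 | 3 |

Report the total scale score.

11

Reversing items 7 & 8 with 3 − raw:
Total = 3 + 2 + 1 + 2 + 1 + 0 + (3−1) + (3−3)
      = 3 + 2 + 1 + 2 + 1 + 0 + 2 + 0 = 11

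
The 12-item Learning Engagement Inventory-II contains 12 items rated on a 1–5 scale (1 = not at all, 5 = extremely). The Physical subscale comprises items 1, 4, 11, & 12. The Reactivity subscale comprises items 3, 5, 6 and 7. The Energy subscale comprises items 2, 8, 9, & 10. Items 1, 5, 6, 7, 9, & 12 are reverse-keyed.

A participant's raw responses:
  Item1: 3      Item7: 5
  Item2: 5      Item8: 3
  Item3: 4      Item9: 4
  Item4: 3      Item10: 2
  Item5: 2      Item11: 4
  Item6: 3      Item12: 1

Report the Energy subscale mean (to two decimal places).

Energy items: 2, 8, 9, 10.
Of these, item 9 is reverse-keyed; reversed = (1+5) − raw = 6 − raw.
  item 2: 5
  item 8: 3
  item 9: 6 − 4 = 2
  item 10: 2
Sum = 5 + 3 + 2 + 2 = 12
Mean = 12 / 4 = 3.00

3.00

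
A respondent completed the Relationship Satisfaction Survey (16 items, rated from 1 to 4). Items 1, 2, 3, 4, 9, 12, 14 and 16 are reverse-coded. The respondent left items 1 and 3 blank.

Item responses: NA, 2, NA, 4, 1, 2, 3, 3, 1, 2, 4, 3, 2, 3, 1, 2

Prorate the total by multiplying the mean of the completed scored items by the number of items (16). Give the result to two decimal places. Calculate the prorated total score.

37.71

Reverse-coded (reverse-coded value = 5 − response):
  item 2: 5 − 2 = 3
  item 4: 5 − 4 = 1
  item 9: 5 − 1 = 4
  item 12: 5 − 3 = 2
  item 14: 5 − 3 = 2
  item 16: 5 − 2 = 3
Completed scored items (14 of 16): 3, 1, 1, 2, 3, 3, 4, 2, 4, 2, 2, 2, 1, 3; sum = 33.
Person mean = 33 / 14 ≈ 2.3571
Prorated total = (33 / 14) × 16 = 37.71 (to 2 dp)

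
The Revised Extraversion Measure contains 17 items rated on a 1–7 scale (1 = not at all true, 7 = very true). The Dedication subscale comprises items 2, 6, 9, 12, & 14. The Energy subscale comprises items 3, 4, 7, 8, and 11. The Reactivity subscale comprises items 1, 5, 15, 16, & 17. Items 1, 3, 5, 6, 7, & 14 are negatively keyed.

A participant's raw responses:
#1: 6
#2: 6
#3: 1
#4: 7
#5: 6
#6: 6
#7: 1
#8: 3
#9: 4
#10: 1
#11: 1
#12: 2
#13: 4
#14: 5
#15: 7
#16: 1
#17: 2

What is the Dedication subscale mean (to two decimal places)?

3.40

Dedication items: 2, 6, 9, 12, 14.
Of these, items 6 & 14 are negatively keyed; reverse-coded value = 8 − response.
  item 2: 6
  item 6: 8 − 6 = 2
  item 9: 4
  item 12: 2
  item 14: 8 − 5 = 3
Sum = 6 + 2 + 4 + 2 + 3 = 17
Mean = 17 / 5 = 3.40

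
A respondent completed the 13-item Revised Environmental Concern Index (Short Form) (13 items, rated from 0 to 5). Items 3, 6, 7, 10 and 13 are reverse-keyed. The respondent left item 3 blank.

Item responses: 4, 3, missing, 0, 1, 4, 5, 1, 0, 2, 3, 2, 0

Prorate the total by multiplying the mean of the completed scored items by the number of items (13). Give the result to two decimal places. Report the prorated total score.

24.92

Reverse-coded (reversed = (0+5) − raw = 5 − raw):
  item 6: 5 − 4 = 1
  item 7: 5 − 5 = 0
  item 10: 5 − 2 = 3
  item 13: 5 − 0 = 5
Completed scored items (12 of 13): 4, 3, 0, 1, 1, 0, 1, 0, 3, 3, 2, 5; sum = 23.
Person mean = 23 / 12 ≈ 1.9167
Prorated total = (23 / 12) × 13 = 24.92 (to 2 dp)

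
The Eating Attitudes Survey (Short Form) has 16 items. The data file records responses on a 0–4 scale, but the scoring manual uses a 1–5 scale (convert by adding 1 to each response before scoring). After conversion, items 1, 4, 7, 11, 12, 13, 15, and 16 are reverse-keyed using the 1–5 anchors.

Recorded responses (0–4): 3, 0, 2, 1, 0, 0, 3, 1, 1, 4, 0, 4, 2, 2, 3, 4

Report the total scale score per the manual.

Convert to 1–5: 4, 1, 3, 2, 1, 1, 4, 2, 2, 5, 1, 5, 3, 3, 4, 5
Reverse-coded (on a 1–5 scale, reversed = 6 − raw):
  item 1: 6 − 4 = 2
  item 4: 6 − 2 = 4
  item 7: 6 − 4 = 2
  item 11: 6 − 1 = 5
  item 12: 6 − 5 = 1
  item 13: 6 − 3 = 3
  item 15: 6 − 4 = 2
  item 16: 6 − 5 = 1
Scored: 2, 1, 3, 4, 1, 1, 2, 2, 2, 5, 5, 1, 3, 3, 2, 1
Total = 38

38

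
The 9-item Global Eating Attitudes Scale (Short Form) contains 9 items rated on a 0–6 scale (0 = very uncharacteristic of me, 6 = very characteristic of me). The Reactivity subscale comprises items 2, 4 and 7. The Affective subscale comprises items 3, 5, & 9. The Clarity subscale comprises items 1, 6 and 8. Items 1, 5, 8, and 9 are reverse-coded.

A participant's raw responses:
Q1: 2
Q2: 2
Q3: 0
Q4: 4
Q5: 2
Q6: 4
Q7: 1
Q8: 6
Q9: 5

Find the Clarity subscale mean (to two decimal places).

2.67

Clarity items: 1, 6, 8.
Of these, items 1 and 8 are reverse-coded; reversed = (0+6) − raw = 6 − raw.
  item 1: 6 − 2 = 4
  item 6: 4
  item 8: 6 − 6 = 0
Sum = 4 + 4 + 0 = 8
Mean = 8 / 3 = 2.67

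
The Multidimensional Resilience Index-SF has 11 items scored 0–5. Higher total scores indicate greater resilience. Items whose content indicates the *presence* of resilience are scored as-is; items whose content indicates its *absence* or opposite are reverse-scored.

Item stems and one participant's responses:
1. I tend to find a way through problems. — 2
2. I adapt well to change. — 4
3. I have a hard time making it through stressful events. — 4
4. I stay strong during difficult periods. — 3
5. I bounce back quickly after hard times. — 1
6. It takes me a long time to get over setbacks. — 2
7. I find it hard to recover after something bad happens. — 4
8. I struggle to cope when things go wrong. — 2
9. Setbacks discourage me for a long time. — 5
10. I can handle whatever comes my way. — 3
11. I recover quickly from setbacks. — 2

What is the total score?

Items 3, 6, 7, 8, 9 describe the absence/opposite of resilience → reverse-score.
reversed = (0+5) − raw = 5 − raw.
  item 1: 2
  item 2: 4
  item 3: 5 − 4 = 1
  item 4: 3
  item 5: 1
  item 6: 5 − 2 = 3
  item 7: 5 − 4 = 1
  item 8: 5 − 2 = 3
  item 9: 5 − 5 = 0
  item 10: 3
  item 11: 2
Total = 2 + 4 + 1 + 3 + 1 + 3 + 1 + 3 + 0 + 3 + 2 = 23

23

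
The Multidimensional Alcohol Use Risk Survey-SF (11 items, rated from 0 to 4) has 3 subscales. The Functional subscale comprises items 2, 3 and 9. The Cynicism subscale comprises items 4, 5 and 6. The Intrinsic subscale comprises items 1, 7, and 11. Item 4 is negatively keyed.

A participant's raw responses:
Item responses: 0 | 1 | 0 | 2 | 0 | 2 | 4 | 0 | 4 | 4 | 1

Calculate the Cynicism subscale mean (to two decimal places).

Cynicism items: 4, 5, 6.
Of these, item 4 is negatively keyed; on a 0–4 scale, reversed = 4 − raw.
  item 4: 4 − 2 = 2
  item 5: 0
  item 6: 2
Sum = 2 + 0 + 2 = 4
Mean = 4 / 3 = 1.33

1.33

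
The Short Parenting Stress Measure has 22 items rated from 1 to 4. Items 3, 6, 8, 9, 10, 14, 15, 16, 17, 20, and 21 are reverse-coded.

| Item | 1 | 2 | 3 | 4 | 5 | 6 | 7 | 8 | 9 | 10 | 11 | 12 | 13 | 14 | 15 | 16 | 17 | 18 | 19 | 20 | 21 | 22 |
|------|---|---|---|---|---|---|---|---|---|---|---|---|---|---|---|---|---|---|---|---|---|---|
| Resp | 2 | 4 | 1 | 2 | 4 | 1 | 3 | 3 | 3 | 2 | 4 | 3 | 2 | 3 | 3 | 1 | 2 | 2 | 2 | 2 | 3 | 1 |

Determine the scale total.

60

Apply reverse scoring (reverse-coded value = 5 − response):
  item 3: 5 − 1 = 4
  item 6: 5 − 1 = 4
  item 8: 5 − 3 = 2
  item 9: 5 − 3 = 2
  item 10: 5 − 2 = 3
  item 14: 5 − 3 = 2
  item 15: 5 − 3 = 2
  item 16: 5 − 1 = 4
  item 17: 5 − 2 = 3
  item 20: 5 − 2 = 3
  item 21: 5 − 3 = 2
Scored responses: 2, 4, 4, 2, 4, 4, 3, 2, 2, 3, 4, 3, 2, 2, 2, 4, 3, 2, 2, 3, 2, 1
Total = 2 + 4 + 4 + 2 + 4 + 4 + 3 + 2 + 2 + 3 + 4 + 3 + 2 + 2 + 2 + 4 + 3 + 2 + 2 + 3 + 2 + 1 = 60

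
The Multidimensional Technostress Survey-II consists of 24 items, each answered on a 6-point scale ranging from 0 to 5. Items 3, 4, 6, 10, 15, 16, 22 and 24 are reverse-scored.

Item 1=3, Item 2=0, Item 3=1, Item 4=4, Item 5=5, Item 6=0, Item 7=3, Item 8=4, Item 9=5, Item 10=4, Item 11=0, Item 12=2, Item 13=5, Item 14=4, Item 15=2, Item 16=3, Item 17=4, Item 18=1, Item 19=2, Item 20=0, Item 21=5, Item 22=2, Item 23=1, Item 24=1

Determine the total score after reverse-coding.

67

Reverse-coded items (reversed = (0+5) − raw = 5 − raw):
  item 3: 5 − 1 = 4
  item 4: 5 − 4 = 1
  item 6: 5 − 0 = 5
  item 10: 5 − 4 = 1
  item 15: 5 − 2 = 3
  item 16: 5 − 3 = 2
  item 22: 5 − 2 = 3
  item 24: 5 − 1 = 4
Scored responses: 3, 0, 4, 1, 5, 5, 3, 4, 5, 1, 0, 2, 5, 4, 3, 2, 4, 1, 2, 0, 5, 3, 1, 4
Total = 3 + 0 + 4 + 1 + 5 + 5 + 3 + 4 + 5 + 1 + 0 + 2 + 5 + 4 + 3 + 2 + 4 + 1 + 2 + 0 + 5 + 3 + 1 + 4 = 67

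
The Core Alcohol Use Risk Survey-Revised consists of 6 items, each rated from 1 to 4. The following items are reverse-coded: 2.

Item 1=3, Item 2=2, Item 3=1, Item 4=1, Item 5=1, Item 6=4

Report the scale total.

Reverse-coded items use 5 − raw:
  item 2: 5 − 2 = 3
After reverse-coding: 3, 3, 1, 1, 1, 4
Total = 3 + 3 + 1 + 1 + 1 + 4 = 13

13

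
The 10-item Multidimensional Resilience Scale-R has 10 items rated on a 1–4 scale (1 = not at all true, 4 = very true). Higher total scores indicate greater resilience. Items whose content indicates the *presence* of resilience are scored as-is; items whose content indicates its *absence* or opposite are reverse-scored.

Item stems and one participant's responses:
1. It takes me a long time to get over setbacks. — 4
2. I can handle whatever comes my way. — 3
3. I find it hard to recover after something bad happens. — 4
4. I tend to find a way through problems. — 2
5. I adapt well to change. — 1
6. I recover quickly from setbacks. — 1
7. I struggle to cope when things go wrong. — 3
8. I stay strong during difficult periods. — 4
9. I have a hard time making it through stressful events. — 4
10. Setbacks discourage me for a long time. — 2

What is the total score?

Items 1, 3, 7, 9, 10 describe the absence/opposite of resilience → reverse-score.
reverse-coded value = 5 − response.
  item 1: 5 − 4 = 1
  item 2: 3
  item 3: 5 − 4 = 1
  item 4: 2
  item 5: 1
  item 6: 1
  item 7: 5 − 3 = 2
  item 8: 4
  item 9: 5 − 4 = 1
  item 10: 5 − 2 = 3
Total = 1 + 3 + 1 + 2 + 1 + 1 + 2 + 4 + 1 + 3 = 19

19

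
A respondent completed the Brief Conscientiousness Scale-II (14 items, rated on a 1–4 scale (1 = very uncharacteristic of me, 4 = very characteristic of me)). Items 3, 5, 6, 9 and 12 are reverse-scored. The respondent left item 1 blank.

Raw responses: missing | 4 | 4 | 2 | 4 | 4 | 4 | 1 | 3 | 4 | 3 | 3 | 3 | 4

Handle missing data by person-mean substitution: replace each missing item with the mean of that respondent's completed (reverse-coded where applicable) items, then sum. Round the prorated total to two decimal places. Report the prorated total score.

34.46

Reverse-coded (reverse-coded value = 5 − response):
  item 3: 5 − 4 = 1
  item 5: 5 − 4 = 1
  item 6: 5 − 4 = 1
  item 9: 5 − 3 = 2
  item 12: 5 − 3 = 2
Completed scored items (13 of 14): 4, 1, 2, 1, 1, 4, 1, 2, 4, 3, 2, 3, 4; sum = 32.
Person mean = 32 / 13 ≈ 2.4615
Prorated total = (32 / 13) × 14 = 34.46 (to 2 dp)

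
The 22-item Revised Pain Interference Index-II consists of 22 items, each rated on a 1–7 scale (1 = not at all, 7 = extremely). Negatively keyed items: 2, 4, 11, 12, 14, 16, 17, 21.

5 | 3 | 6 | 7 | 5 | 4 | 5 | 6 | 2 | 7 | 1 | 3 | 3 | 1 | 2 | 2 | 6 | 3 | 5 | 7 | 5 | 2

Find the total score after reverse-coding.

Reverse-coded items (on a 1–7 scale, reversed = 8 − raw):
  item 2: 8 − 3 = 5
  item 4: 8 − 7 = 1
  item 11: 8 − 1 = 7
  item 12: 8 − 3 = 5
  item 14: 8 − 1 = 7
  item 16: 8 − 2 = 6
  item 17: 8 − 6 = 2
  item 21: 8 − 5 = 3
Scored items: 5, 5, 6, 1, 5, 4, 5, 6, 2, 7, 7, 5, 3, 7, 2, 6, 2, 3, 5, 7, 3, 2
Total = 5 + 5 + 6 + 1 + 5 + 4 + 5 + 6 + 2 + 7 + 7 + 5 + 3 + 7 + 2 + 6 + 2 + 3 + 5 + 7 + 3 + 2 = 98

98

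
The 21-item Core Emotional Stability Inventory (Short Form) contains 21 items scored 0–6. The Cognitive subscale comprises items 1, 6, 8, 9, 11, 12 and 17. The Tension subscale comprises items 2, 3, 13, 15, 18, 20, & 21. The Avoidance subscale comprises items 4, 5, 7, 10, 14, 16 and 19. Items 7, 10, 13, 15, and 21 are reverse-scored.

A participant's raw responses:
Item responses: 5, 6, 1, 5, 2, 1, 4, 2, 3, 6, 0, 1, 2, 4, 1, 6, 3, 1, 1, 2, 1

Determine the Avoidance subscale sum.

Avoidance items: 4, 5, 7, 10, 14, 16, 19.
Of these, items 7 & 10 are reverse-scored; reversed = (0+6) − raw = 6 − raw.
  item 4: 5
  item 5: 2
  item 7: 6 − 4 = 2
  item 10: 6 − 6 = 0
  item 14: 4
  item 16: 6
  item 19: 1
Sum = 5 + 2 + 2 + 0 + 4 + 6 + 1 = 20

20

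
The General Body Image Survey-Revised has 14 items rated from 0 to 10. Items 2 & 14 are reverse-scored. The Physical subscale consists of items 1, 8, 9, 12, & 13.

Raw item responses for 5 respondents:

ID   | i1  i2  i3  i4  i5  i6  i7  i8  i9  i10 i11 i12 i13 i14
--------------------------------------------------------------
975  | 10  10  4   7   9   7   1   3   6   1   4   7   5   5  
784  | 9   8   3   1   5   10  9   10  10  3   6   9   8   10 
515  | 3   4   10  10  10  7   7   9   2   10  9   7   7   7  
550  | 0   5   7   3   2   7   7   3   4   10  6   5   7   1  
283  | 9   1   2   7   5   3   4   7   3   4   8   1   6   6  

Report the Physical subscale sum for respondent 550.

Respondent 550 raw: 0, 5, 7, 3, 2, 7, 7, 3, 4, 10, 6, 5, 7, 1.
Physical items: 1, 8, 9, 12, 13.
Reverse-coded (reversed = (0+10) − raw = 10 − raw):
  item 1: 0
  item 8: 3
  item 9: 4
  item 12: 5
  item 13: 7
Sum = 0 + 3 + 4 + 5 + 7 = 19

19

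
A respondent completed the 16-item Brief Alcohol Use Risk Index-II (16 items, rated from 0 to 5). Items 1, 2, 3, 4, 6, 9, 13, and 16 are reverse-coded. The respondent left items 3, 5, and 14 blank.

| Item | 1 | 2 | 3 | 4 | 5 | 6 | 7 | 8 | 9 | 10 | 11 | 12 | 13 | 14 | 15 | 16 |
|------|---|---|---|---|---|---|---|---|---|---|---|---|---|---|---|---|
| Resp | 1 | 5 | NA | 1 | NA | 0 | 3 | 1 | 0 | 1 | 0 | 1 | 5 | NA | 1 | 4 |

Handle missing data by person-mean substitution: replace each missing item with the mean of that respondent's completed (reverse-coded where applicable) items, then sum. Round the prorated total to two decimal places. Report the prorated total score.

Reverse-coded (reversed = (0+5) − raw = 5 − raw):
  item 1: 5 − 1 = 4
  item 2: 5 − 5 = 0
  item 4: 5 − 1 = 4
  item 6: 5 − 0 = 5
  item 9: 5 − 0 = 5
  item 13: 5 − 5 = 0
  item 16: 5 − 4 = 1
Completed scored items (13 of 16): 4, 0, 4, 5, 3, 1, 5, 1, 0, 1, 0, 1, 1; sum = 26.
Person mean = 26 / 13 ≈ 2.0000
Prorated total = (26 / 13) × 16 = 32.00 (to 2 dp)

32.00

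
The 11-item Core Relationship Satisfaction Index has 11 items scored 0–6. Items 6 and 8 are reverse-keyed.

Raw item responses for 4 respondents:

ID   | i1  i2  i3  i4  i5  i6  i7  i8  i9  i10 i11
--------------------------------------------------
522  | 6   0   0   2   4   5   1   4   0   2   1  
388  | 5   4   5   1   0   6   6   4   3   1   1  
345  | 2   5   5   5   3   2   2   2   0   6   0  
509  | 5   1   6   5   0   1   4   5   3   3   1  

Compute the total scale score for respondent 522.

Respondent 522 raw: 6, 0, 0, 2, 4, 5, 1, 4, 0, 2, 1.
Reverse-coded (reverse-coded value = 6 − response):
  item 1: 6
  item 2: 0
  item 3: 0
  item 4: 2
  item 5: 4
  item 6: 6 − 5 = 1
  item 7: 1
  item 8: 6 − 4 = 2
  item 9: 0
  item 10: 2
  item 11: 1
Sum = 6 + 0 + 0 + 2 + 4 + 1 + 1 + 2 + 0 + 2 + 1 = 19

19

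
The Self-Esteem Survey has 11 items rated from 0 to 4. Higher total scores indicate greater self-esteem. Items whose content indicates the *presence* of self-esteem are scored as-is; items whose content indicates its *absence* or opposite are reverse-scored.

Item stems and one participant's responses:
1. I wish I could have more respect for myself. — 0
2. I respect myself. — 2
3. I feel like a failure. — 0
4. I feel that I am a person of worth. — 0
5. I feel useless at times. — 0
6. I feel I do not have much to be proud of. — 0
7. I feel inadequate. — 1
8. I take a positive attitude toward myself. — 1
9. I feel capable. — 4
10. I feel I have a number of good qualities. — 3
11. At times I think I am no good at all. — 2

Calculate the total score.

31

Items 1, 3, 5, 6, 7, 11 describe the absence/opposite of self-esteem → reverse-score.
reverse-coded value = 4 − response.
  item 1: 4 − 0 = 4
  item 2: 2
  item 3: 4 − 0 = 4
  item 4: 0
  item 5: 4 − 0 = 4
  item 6: 4 − 0 = 4
  item 7: 4 − 1 = 3
  item 8: 1
  item 9: 4
  item 10: 3
  item 11: 4 − 2 = 2
Total = 4 + 2 + 4 + 0 + 4 + 4 + 3 + 1 + 4 + 3 + 2 = 31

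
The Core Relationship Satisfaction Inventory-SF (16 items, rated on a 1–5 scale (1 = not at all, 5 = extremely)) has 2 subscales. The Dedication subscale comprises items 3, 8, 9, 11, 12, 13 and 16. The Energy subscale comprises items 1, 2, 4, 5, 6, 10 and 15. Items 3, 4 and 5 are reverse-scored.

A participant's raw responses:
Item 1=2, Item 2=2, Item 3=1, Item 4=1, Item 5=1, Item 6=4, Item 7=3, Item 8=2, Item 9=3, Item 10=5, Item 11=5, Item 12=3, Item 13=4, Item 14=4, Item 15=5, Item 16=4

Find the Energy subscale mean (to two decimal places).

Energy items: 1, 2, 4, 5, 6, 10, 15.
Of these, items 4 and 5 are reverse-scored; reverse-coded value = 6 − response.
  item 1: 2
  item 2: 2
  item 4: 6 − 1 = 5
  item 5: 6 − 1 = 5
  item 6: 4
  item 10: 5
  item 15: 5
Sum = 2 + 2 + 5 + 5 + 4 + 5 + 5 = 28
Mean = 28 / 7 = 4.00

4.00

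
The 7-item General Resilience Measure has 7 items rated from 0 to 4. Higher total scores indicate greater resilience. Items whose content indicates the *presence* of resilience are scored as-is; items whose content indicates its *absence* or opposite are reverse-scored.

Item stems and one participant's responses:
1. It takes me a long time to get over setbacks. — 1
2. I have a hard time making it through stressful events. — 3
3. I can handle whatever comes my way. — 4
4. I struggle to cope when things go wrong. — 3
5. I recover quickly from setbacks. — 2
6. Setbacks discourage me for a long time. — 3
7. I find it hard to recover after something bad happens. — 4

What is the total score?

12

Items 1, 2, 4, 6, 7 describe the absence/opposite of resilience → reverse-score.
on a 0–4 scale, reversed = 4 − raw.
  item 1: 4 − 1 = 3
  item 2: 4 − 3 = 1
  item 3: 4
  item 4: 4 − 3 = 1
  item 5: 2
  item 6: 4 − 3 = 1
  item 7: 4 − 4 = 0
Total = 3 + 1 + 4 + 1 + 2 + 1 + 0 = 12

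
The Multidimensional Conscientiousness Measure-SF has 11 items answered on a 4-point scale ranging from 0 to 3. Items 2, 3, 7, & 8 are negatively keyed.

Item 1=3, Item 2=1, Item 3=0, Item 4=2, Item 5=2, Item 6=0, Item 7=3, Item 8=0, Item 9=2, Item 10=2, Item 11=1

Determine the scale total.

Raw sum = 16. Negatively keyed items: 2, 3, 7, 8; their raw sum = 4.
Each reversal replaces raw with 3 − raw, changing the total by 3 − 2·raw per item.
Total = 16 + 4·3 − 2·4 = 16 + 12 − 8 = 20

20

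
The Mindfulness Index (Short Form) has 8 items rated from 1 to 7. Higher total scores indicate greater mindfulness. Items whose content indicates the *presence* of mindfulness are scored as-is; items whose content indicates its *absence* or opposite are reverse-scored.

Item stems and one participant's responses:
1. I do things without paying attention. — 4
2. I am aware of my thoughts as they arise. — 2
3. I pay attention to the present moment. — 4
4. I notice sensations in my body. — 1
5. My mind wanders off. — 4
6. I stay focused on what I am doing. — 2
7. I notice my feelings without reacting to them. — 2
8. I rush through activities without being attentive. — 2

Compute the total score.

Items 1, 5, 8 describe the absence/opposite of mindfulness → reverse-score.
reverse-coded value = 8 − response.
  item 1: 8 − 4 = 4
  item 2: 2
  item 3: 4
  item 4: 1
  item 5: 8 − 4 = 4
  item 6: 2
  item 7: 2
  item 8: 8 − 2 = 6
Total = 4 + 2 + 4 + 1 + 4 + 2 + 2 + 6 = 25

25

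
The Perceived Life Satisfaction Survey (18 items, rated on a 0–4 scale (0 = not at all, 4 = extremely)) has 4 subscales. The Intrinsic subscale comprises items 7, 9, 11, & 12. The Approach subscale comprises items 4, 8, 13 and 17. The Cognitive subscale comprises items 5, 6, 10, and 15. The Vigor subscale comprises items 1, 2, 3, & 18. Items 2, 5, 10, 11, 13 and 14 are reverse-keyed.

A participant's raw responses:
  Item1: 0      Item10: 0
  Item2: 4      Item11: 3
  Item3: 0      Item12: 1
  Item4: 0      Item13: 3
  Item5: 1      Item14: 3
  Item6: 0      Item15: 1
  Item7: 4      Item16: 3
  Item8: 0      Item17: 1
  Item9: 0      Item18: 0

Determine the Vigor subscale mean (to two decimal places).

Vigor items: 1, 2, 3, 18.
Of these, item 2 is reverse-keyed; reverse-coded value = 4 − response.
  item 1: 0
  item 2: 4 − 4 = 0
  item 3: 0
  item 18: 0
Sum = 0 + 0 + 0 + 0 = 0
Mean = 0 / 4 = 0.00

0.00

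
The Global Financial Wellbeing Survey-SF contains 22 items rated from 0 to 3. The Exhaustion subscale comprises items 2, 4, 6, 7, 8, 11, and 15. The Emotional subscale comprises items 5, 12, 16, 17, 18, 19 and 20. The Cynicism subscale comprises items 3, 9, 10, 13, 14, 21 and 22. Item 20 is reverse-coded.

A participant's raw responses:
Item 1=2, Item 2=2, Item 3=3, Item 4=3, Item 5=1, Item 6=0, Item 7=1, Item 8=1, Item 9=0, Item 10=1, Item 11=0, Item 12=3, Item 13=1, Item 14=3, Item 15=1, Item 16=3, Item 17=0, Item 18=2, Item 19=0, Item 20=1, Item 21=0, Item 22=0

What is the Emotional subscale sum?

Emotional items: 5, 12, 16, 17, 18, 19, 20.
Of these, item 20 is reverse-coded; on a 0–3 scale, reversed = 3 − raw.
  item 5: 1
  item 12: 3
  item 16: 3
  item 17: 0
  item 18: 2
  item 19: 0
  item 20: 3 − 1 = 2
Sum = 1 + 3 + 3 + 0 + 2 + 0 + 2 = 11

11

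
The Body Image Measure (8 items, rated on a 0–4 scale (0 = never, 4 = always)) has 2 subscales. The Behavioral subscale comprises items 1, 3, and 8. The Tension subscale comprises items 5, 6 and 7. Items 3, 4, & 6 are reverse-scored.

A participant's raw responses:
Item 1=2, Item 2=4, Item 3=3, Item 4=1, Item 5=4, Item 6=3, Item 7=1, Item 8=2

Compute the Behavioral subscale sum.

5

Behavioral items: 1, 3, 8.
Of these, item 3 is reverse-scored; reverse-coded value = 4 − response.
  item 1: 2
  item 3: 4 − 3 = 1
  item 8: 2
Sum = 2 + 1 + 2 = 5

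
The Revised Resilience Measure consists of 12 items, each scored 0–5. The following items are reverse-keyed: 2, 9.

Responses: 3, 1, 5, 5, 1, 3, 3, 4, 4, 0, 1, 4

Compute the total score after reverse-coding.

34

Apply reverse scoring (on a 0–5 scale, reversed = 5 − raw):
  item 2: 5 − 1 = 4
  item 9: 5 − 4 = 1
Scored responses: 3, 4, 5, 5, 1, 3, 3, 4, 1, 0, 1, 4
Total = 3 + 4 + 5 + 5 + 1 + 3 + 3 + 4 + 1 + 0 + 1 + 4 = 34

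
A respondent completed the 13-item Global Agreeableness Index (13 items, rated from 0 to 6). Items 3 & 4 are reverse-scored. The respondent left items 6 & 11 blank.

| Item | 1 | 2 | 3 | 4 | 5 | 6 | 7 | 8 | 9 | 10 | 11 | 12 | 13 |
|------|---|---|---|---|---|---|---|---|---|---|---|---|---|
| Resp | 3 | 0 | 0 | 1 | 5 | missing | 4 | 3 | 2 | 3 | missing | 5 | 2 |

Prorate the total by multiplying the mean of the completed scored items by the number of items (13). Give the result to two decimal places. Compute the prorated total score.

44.91

Reverse-coded (reversed = (0+6) − raw = 6 − raw):
  item 3: 6 − 0 = 6
  item 4: 6 − 1 = 5
Completed scored items (11 of 13): 3, 0, 6, 5, 5, 4, 3, 2, 3, 5, 2; sum = 38.
Person mean = 38 / 11 ≈ 3.4545
Prorated total = (38 / 11) × 13 = 44.91 (to 2 dp)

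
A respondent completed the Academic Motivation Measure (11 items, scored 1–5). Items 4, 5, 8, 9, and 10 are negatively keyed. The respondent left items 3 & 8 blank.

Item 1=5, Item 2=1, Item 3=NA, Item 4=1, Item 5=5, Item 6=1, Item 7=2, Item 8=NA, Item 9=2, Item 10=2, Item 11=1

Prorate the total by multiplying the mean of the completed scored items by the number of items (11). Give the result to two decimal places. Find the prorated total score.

Reverse-coded (on a 1–5 scale, reversed = 6 − raw):
  item 4: 6 − 1 = 5
  item 5: 6 − 5 = 1
  item 9: 6 − 2 = 4
  item 10: 6 − 2 = 4
Completed scored items (9 of 11): 5, 1, 5, 1, 1, 2, 4, 4, 1; sum = 24.
Person mean = 24 / 9 ≈ 2.6667
Prorated total = (24 / 9) × 11 = 29.33 (to 2 dp)

29.33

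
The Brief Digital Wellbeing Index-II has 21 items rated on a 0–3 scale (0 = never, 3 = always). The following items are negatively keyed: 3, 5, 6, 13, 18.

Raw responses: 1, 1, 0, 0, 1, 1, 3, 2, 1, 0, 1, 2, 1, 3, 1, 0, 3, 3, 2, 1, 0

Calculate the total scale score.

Reversing items 3, 5, 6, 13 and 18 with 3 − raw:
Total = 1 + 1 + (3−0) + 0 + (3−1) + (3−1) + 3 + 2 + 1 + 0 + 1 + 2 + (3−1) + 3 + 1 + 0 + 3 + (3−3) + 2 + 1 + 0
      = 1 + 1 + 3 + 0 + 2 + 2 + 3 + 2 + 1 + 0 + 1 + 2 + 2 + 3 + 1 + 0 + 3 + 0 + 2 + 1 + 0 = 30

30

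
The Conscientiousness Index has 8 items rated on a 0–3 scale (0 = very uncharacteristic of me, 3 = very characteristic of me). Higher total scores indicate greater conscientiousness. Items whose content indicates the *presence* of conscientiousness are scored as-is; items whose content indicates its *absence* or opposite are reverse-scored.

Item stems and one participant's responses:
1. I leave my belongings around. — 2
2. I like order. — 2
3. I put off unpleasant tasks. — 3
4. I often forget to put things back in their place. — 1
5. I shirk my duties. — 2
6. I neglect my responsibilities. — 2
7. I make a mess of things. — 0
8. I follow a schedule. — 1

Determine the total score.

Items 1, 3, 4, 5, 6, 7 describe the absence/opposite of conscientiousness → reverse-score.
on a 0–3 scale, reversed = 3 − raw.
  item 1: 3 − 2 = 1
  item 2: 2
  item 3: 3 − 3 = 0
  item 4: 3 − 1 = 2
  item 5: 3 − 2 = 1
  item 6: 3 − 2 = 1
  item 7: 3 − 0 = 3
  item 8: 1
Total = 1 + 2 + 0 + 2 + 1 + 1 + 3 + 1 = 11

11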